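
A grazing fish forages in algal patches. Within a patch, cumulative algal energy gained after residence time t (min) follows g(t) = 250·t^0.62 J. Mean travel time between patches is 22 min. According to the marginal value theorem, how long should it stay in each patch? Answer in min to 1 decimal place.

35.9 min

By the marginal value theorem, leave when the instantaneous gain rate g'(t) equals the habitat-wide average g(t)/(T + t).
g'(t) = 0.62·250·t^-0.38. Setting 0.62·250·t^-0.38 = 250·t^0.62/(22+t) gives 0.62(22+t) = t, so 0.38·t = 0.62×22.
t* = 0.62×22/0.38 = 35.89 min.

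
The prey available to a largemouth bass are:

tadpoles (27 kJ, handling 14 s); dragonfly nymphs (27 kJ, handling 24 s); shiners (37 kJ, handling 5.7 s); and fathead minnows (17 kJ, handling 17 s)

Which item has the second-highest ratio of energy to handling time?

tadpoles

In descending order of E/h:
shiners: 37/5.7 = 6.49 kJ/s
tadpoles: 27/14 = 1.93 kJ/s
dragonfly nymphs: 27/24 = 1.12 kJ/s
fathead minnows: 17/17 = 1 kJ/s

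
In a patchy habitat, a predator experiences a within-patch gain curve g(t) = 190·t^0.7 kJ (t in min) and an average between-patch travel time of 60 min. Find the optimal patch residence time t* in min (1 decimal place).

Optimal t* satisfies g'(t*) = g(t*)/(T + t*).
g'(t) = 0.7·190·t^-0.3. Setting 0.7·190·t^-0.3 = 190·t^0.7/(60+t) gives 0.7(60+t) = t, so 0.30·t = 0.7×60.
t* = 0.7×60/0.30 = 140 min.

140.0 min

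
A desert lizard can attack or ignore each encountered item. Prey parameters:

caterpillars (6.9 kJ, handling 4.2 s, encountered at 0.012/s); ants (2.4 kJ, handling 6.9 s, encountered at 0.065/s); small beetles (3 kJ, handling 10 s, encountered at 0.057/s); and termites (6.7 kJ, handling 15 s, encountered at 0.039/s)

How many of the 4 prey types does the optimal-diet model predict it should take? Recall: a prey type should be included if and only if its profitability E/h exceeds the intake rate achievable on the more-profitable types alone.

4

Profitabilities (E/h, kJ/s): caterpillars 1.64, termites 0.447, ants 0.348, small beetles 0.3. Add prey in this order while the next type's profitability exceeds the intake rate on those already taken.
Rate on top 1: 0.07883. termites: 0.447 > 0.07883 → include.
Rate on top 2: 0.2104. ants: 0.348 > 0.2104 → include.
Rate on top 3: 0.24. small beetles: 0.3 > 0.24 → include.
Optimal diet: caterpillars, termites, ants, small beetles — 4 of 4 types.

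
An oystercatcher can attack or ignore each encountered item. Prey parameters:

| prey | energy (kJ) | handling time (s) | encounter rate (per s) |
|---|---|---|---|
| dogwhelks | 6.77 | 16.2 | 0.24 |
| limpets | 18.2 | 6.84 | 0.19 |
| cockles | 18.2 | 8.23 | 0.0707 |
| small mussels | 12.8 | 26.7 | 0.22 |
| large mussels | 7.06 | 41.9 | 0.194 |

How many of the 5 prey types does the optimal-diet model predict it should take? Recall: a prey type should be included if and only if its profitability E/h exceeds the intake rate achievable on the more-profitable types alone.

Rank by E/h (kJ/s): limpets 2.66, cockles 2.21, small mussels 0.479, dogwhelks 0.418, large mussels 0.168. Include each in turn until the next type's E/h falls below the running intake rate.
Rate on top 1: 1.504. cockles: 2.21 > 1.504 → include.
Rate on top 2: 1.647. small mussels: 0.479 < 1.647 → exclude; stop.
Optimal diet: limpets, cockles — 2 of 5 types.

2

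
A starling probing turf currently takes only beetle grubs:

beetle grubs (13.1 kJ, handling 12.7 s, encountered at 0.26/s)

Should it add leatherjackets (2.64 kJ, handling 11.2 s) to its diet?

No

Current rate: (0.26×13.1)/(1 + 0.26×12.7) = 0.7917 kJ/s.
Profitability of leatherjackets: 2.64/11.2 = 0.2357 kJ/s.
0.2357 < 0.7917, so adding leatherjackets would lower the average — exclude it.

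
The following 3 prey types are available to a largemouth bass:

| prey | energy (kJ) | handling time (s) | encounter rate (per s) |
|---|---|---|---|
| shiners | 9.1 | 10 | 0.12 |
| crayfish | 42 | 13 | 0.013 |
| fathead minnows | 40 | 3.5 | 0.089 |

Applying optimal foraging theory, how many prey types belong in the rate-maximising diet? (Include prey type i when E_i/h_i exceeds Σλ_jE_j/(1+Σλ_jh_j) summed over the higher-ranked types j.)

Profitabilities (E/h, kJ/s): fathead minnows 11.4, crayfish 3.23, shiners 0.91. Add prey in this order while the next type's profitability exceeds the intake rate on those already taken.
Rate on top 1: 2.714. crayfish: 3.23 > 2.714 → include.
Rate on top 2: 2.773. shiners: 0.91 < 2.773 → exclude; stop.
Optimal diet: fathead minnows, crayfish — 2 of 3 types.

2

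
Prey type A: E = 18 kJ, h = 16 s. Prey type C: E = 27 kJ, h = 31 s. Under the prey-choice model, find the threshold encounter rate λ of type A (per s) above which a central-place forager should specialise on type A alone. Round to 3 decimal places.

0.214 per s

The zero-one rule: include type C iff E₂/h₂ > λE₁/(1+λh₁). Equality gives the switch point.
λE₁h₂ = E₂ + λE₂h₁ ⇒ λ = E₂/(E₁h₂ − E₂h₁) = 27/(558 − 432) = 0.2143 per s.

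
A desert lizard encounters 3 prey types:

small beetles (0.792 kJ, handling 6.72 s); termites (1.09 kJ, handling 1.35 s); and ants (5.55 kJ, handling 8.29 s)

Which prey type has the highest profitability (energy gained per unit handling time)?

In descending order of E/h:
termites: 1.09/1.35 = 0.807 kJ/s
ants: 5.55/8.29 = 0.669 kJ/s
small beetles: 0.792/6.72 = 0.118 kJ/s

termites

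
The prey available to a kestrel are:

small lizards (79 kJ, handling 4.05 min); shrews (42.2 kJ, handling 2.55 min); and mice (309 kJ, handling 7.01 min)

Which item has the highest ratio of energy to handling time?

Profitability E/h (kJ/min): small lizards = 79/4.05 = 19.5, shrews = 42.2/2.55 = 16.5, mice = 309/7.01 = 44.1.
Ranked: mice > small lizards > shrews.

mice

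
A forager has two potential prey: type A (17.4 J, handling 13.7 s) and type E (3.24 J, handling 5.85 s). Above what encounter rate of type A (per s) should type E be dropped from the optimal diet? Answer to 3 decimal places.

The zero-one rule: include type E iff E₂/h₂ > λE₁/(1+λh₁). Equality gives the switch point.
λE₁h₂ = E₂ + λE₂h₁ ⇒ λ = E₂/(E₁h₂ − E₂h₁) = 3.24/(101.8 − 44.39) = 0.05644 per s.

0.056 per s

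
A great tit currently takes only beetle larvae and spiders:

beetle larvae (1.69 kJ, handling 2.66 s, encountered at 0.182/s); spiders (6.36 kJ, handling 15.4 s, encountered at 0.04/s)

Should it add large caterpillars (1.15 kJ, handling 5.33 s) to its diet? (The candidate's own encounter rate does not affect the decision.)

Intake rate on the current diet: R = (0.182×1.69 + 0.04×6.36) / (1 + 0.182×2.66 + 0.04×15.4) = 0.562/2.1 = 0.2676 kJ/s.
large caterpillars: E/h = 1.15/5.33 = 0.2158 kJ/s.
Since 0.2158 < R, time spent handling large caterpillars is better spent searching.

No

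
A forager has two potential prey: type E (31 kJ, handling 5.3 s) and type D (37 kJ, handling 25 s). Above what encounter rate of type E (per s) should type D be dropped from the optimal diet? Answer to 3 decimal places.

0.064 per s

The zero-one rule: include type D iff E₂/h₂ > λE₁/(1+λh₁). Equality gives the switch point.
λE₁h₂ = E₂ + λE₂h₁ ⇒ λ = E₂/(E₁h₂ − E₂h₁) = 37/(775 − 196.1) = 0.06391 per s.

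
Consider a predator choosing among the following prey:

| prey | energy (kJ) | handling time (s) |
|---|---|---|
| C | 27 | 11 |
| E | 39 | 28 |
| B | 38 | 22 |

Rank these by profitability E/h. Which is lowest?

In descending order of E/h:
C: 27/11 = 2.45 kJ/s
B: 38/22 = 1.73 kJ/s
E: 39/28 = 1.39 kJ/s

E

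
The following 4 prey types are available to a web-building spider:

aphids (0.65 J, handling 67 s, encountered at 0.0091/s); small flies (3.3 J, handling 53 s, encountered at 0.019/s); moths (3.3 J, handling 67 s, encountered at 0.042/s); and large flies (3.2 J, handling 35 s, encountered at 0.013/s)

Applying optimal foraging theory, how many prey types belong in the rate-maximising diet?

3

Profitabilities (E/h, J/s): large flies 0.0914, small flies 0.0623, moths 0.0493, aphids 0.0097. Add prey in this order while the next type's profitability exceeds the intake rate on those already taken.
Rate on top 1: 0.02859. small flies: 0.0623 > 0.02859 → include.
Rate on top 2: 0.04236. moths: 0.0493 > 0.04236 → include.
Rate on top 3: 0.04604. aphids: 0.0097 < 0.04604 → exclude; stop.
Optimal diet: large flies, small flies, moths — 3 of 4 types.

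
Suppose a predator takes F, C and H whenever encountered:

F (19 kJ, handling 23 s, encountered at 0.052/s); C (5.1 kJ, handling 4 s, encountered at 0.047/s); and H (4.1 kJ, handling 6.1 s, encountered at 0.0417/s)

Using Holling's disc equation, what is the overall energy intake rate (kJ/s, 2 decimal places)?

0.53 kJ/s

Energy encountered per unit search time: 0.052×19 + 0.047×5.1 + 0.0417×4.1 = 1.399 kJ/s.
Handling time per unit search time: 0.052×23 + 0.047×4 + 0.0417×6.1 = 1.638.
Rate = 1.399/(1 + 1.638) = 0.5301 kJ/s.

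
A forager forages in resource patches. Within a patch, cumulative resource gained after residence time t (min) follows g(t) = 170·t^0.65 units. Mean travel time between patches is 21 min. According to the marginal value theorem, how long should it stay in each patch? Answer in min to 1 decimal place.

39.0 min

By the marginal value theorem, leave when the instantaneous gain rate g'(t) equals the habitat-wide average g(t)/(T + t).
g'(t) = 0.65·170·t^-0.35. Setting 0.65·170·t^-0.35 = 170·t^0.65/(21+t) gives 0.65(21+t) = t, so 0.35·t = 0.65×21.
t* = 0.65×21/0.35 = 39 min.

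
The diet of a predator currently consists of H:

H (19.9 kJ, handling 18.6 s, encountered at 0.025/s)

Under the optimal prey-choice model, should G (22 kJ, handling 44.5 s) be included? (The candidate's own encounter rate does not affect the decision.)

Yes

On H alone, R = ΣλE/(1+Σλh) = 0.4975/1.465 = 0.3396 kJ/s.
G: E/h = 22/44.5 = 0.4944 kJ/s.
0.4944 > 0.3396, so adding G raises the average — include it.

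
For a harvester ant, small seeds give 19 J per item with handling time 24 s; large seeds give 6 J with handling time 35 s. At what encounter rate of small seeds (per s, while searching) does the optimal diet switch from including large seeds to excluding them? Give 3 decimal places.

0.012 per s

At the threshold, the rate on small seeds alone equals the profitability of large seeds: λ·19/(1 + λ·24) = 6/35 = 0.1714.
Rearranging, λ(19 − 0.1714×24) = 0.1714, so λ = 0.1714/14.89 = 0.01152 per s.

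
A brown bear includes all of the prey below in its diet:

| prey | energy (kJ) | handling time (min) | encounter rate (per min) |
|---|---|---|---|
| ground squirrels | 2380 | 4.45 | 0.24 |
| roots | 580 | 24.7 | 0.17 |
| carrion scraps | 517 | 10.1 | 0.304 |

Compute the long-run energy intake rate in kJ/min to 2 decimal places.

88.57 kJ/min

R = Σλ_iE_i / (1 + Σλ_ih_i)
Numerator: 0.24×2380 + 0.17×580 + 0.304×517 = 827
Denominator: 1 + 0.24×4.45 + 0.17×24.7 + 0.304×10.1 = 9.337
R = 827/9.337 = 88.57 kJ/min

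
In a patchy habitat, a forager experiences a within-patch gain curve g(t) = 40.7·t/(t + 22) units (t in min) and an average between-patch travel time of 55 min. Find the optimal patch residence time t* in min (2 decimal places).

34.79 min

Maximise g(t)/(T+t): set derivative to zero → g'(t)(T+t) = g(t).
g'(t) = 40.7·22/(t + 22)². Setting 40.7·22/(t+22)² = 40.7t/[(t+22)(55+t)] gives 22(55+t) = t(t+22), so t² = 22×55 = 1210.
t* = √1210 = 34.79 min.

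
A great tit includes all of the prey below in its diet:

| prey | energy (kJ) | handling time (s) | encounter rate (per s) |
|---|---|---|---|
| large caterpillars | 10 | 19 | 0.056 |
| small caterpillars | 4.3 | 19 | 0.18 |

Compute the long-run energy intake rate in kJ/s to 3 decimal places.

R = (0.056×10 + 0.18×4.3) / (1 + 0.056×19 + 0.18×19) = 1.334/5.484 = 0.2433 kJ/s.

0.243 kJ/s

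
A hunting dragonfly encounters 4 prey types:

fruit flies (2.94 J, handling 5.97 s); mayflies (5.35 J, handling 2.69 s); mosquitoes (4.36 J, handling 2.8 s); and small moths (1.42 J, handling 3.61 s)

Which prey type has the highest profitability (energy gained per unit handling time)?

Profitability E/h (J/s): fruit flies = 2.94/5.97 = 0.492, mayflies = 5.35/2.69 = 1.99, mosquitoes = 4.36/2.8 = 1.56, small moths = 1.42/3.61 = 0.393.
Ranked: mayflies > mosquitoes > fruit flies > small moths.

mayflies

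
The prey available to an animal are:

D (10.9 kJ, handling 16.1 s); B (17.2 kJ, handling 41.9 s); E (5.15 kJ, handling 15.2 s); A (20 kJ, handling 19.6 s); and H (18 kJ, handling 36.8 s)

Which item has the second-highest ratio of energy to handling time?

Profitability E/h (kJ/s): D = 10.9/16.1 = 0.677, B = 17.2/41.9 = 0.411, E = 5.15/15.2 = 0.339, A = 20/19.6 = 1.02, H = 18/36.8 = 0.489.
Ranked: A > D > H > B > E.

D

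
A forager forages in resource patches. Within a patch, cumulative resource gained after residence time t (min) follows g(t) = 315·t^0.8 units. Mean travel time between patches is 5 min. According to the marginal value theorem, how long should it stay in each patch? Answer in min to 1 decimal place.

Optimal t* satisfies g'(t*) = g(t*)/(T + t*).
g'(t) = 0.8·315·t^-0.2. Setting 0.8·315·t^-0.2 = 315·t^0.8/(5+t) gives 0.8(5+t) = t, so 0.20·t = 0.8×5.
t* = 0.8×5/0.20 = 20 min.

20.0 min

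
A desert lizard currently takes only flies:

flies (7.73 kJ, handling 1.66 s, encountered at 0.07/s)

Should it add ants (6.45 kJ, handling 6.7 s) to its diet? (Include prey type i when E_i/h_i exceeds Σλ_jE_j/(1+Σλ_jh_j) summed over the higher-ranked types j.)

Yes

On flies alone, R = ΣλE/(1+Σλh) = 0.5411/1.116 = 0.4848 kJ/s.
ants: E/h = 6.45/6.7 = 0.9627 kJ/s.
0.9627 > 0.4848, so adding ants raises the average — include it.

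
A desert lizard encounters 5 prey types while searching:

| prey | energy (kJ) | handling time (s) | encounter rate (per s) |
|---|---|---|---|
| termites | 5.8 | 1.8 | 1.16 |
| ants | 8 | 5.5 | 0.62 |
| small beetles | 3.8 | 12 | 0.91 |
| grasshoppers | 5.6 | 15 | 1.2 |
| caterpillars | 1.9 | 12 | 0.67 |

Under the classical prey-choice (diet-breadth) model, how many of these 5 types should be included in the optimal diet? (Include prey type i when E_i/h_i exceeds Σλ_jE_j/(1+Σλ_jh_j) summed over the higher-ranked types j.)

Rank by E/h (kJ/s): termites 3.22, ants 1.45, grasshoppers 0.373, small beetles 0.317, caterpillars 0.158. Include each in turn until the next type's E/h falls below the running intake rate.
Rate on top 1: 2.179. ants: 1.45 < 2.179 → exclude; stop.
Optimal diet: termites — 1 of 5 types.

1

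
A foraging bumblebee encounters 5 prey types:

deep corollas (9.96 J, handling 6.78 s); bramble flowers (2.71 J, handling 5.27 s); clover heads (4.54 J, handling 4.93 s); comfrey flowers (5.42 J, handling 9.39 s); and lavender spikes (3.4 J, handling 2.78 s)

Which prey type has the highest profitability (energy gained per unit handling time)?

In descending order of E/h:
deep corollas: 9.96/6.78 = 1.47 J/s
lavender spikes: 3.4/2.78 = 1.22 J/s
clover heads: 4.54/4.93 = 0.921 J/s
comfrey flowers: 5.42/9.39 = 0.577 J/s
bramble flowers: 2.71/5.27 = 0.514 J/s

deep corollas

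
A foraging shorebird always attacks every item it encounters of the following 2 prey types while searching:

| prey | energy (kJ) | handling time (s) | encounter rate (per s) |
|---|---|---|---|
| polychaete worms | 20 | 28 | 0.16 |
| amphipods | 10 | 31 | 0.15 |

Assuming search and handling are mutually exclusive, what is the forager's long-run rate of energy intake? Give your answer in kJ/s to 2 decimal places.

Energy encountered per unit search time: 0.16×20 + 0.15×10 = 4.7 kJ/s.
Handling time per unit search time: 0.16×28 + 0.15×31 = 9.13.
Rate = 4.7/(1 + 9.13) = 0.464 kJ/s.

0.46 kJ/s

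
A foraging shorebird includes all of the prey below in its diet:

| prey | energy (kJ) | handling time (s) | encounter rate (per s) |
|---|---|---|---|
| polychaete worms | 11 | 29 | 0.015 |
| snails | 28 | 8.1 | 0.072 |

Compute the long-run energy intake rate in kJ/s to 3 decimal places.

1.081 kJ/s

R = Σλ_iE_i / (1 + Σλ_ih_i)
Numerator: 0.015×11 + 0.072×28 = 2.181
Denominator: 1 + 0.015×29 + 0.072×8.1 = 2.018
R = 2.181/2.018 = 1.081 kJ/s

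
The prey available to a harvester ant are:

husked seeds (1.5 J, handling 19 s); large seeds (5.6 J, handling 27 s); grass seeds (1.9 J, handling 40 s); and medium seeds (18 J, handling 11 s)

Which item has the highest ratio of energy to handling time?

In descending order of E/h:
medium seeds: 18/11 = 1.64 J/s
large seeds: 5.6/27 = 0.207 J/s
husked seeds: 1.5/19 = 0.0789 J/s
grass seeds: 1.9/40 = 0.0475 J/s

medium seeds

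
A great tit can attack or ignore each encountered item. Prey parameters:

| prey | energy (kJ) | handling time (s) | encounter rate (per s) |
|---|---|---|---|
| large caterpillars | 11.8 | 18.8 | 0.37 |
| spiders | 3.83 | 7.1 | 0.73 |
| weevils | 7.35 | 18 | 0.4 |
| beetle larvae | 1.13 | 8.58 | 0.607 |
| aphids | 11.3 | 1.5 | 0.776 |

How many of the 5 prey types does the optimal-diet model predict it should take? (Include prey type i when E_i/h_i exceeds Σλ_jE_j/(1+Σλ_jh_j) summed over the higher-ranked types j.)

1

Profitabilities (E/h, kJ/s): aphids 7.53, large caterpillars 0.628, spiders 0.539, weevils 0.408, beetle larvae 0.132. Add prey in this order while the next type's profitability exceeds the intake rate on those already taken.
Rate on top 1: 4.052. large caterpillars: 0.628 < 4.052 → exclude; stop.
Optimal diet: aphids — 1 of 5 types.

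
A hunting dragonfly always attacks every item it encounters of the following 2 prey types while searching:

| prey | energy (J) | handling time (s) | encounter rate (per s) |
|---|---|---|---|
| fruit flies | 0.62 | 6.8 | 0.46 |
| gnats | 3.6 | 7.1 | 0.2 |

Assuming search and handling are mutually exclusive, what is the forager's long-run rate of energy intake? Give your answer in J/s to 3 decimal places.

0.181 J/s

R = Σλ_iE_i / (1 + Σλ_ih_i)
Numerator: 0.46×0.62 + 0.2×3.6 = 1.005
Denominator: 1 + 0.46×6.8 + 0.2×7.1 = 5.548
R = 1.005/5.548 = 0.1812 J/s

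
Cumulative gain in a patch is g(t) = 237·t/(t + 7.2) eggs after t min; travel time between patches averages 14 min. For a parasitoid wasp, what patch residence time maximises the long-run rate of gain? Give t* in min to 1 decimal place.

By the marginal value theorem, leave when the instantaneous gain rate g'(t) equals the habitat-wide average g(t)/(T + t).
g'(t) = 237·7.2/(t + 7.2)². Setting 237·7.2/(t+7.2)² = 237t/[(t+7.2)(14+t)] gives 7.2(14+t) = t(t+7.2), so t² = 7.2×14 = 100.8.
t* = √100.8 = 10.04 min.

10.0 min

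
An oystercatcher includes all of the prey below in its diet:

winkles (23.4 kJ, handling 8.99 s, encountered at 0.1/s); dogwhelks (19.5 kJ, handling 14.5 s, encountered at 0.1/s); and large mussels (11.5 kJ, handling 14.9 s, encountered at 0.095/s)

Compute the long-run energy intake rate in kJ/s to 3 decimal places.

R = (0.1×23.4 + 0.1×19.5 + 0.095×11.5) / (1 + 0.1×8.99 + 0.1×14.5 + 0.095×14.9) = 5.383/4.764 = 1.13 kJ/s.

1.130 kJ/s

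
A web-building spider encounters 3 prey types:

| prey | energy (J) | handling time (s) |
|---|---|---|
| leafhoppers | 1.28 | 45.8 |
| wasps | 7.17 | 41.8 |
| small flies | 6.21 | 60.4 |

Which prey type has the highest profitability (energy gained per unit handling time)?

Profitability E/h (J/s): leafhoppers = 1.28/45.8 = 0.0279, wasps = 7.17/41.8 = 0.172, small flies = 6.21/60.4 = 0.103.
Ranked: wasps > small flies > leafhoppers.

wasps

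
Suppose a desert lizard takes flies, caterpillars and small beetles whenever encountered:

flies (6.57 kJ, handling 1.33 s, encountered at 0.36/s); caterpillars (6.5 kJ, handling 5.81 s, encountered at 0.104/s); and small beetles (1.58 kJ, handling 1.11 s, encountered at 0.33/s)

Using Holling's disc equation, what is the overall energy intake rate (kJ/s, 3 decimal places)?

1.455 kJ/s

R = (0.36×6.57 + 0.104×6.5 + 0.33×1.58) / (1 + 0.36×1.33 + 0.104×5.81 + 0.33×1.11) = 3.563/2.449 = 1.455 kJ/s.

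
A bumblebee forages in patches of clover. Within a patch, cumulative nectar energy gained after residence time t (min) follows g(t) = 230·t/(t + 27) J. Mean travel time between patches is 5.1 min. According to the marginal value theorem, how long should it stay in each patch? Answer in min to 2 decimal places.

Optimal t* satisfies g'(t*) = g(t*)/(T + t*).
g'(t) = 230·27/(t + 27)². Setting 230·27/(t+27)² = 230t/[(t+27)(5.1+t)] gives 27(5.1+t) = t(t+27), so t² = 27×5.1 = 137.7.
t* = √137.7 = 11.73 min.

11.73 min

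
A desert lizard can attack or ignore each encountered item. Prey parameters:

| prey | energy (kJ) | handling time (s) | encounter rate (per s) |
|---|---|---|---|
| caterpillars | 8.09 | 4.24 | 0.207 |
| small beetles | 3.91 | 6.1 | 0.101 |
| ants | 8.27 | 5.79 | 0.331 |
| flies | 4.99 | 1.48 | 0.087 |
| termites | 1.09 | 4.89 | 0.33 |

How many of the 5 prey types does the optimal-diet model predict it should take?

3

Profitabilities (E/h, kJ/s): flies 3.37, caterpillars 1.91, ants 1.43, small beetles 0.641, termites 0.223. Add prey in this order while the next type's profitability exceeds the intake rate on those already taken.
Rate on top 1: 0.3846. caterpillars: 1.91 > 0.3846 → include.
Rate on top 2: 1.051. ants: 1.43 > 1.051 → include.
Rate on top 3: 1.235. small beetles: 0.641 < 1.235 → exclude; stop.
Optimal diet: flies, caterpillars, ants — 3 of 5 types.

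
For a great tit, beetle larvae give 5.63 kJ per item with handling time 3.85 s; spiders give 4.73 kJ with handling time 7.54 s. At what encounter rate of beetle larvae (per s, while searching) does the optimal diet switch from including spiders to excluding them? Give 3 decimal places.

Drop spiders once their profitability E₂/h₂ falls below the rate achievable on beetle larvae alone: E₂/h₂ = λE₁/(1 + λh₁).
Solve for λ: λE₁h₂ = E₂(1 + λh₁) → λ(E₁h₂ − E₂h₁) = E₂ → λ = E₂/(E₁h₂ − E₂h₁).
λ = 4.73/(5.63×7.54 − 4.73×3.85) = 4.73/24.24 = 0.1951 per s.

0.195 per s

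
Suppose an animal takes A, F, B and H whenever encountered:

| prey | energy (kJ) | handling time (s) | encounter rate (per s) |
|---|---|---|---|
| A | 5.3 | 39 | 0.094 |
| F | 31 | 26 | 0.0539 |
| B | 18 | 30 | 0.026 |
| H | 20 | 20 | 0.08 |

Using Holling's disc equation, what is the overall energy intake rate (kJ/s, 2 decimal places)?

Energy encountered per unit search time: 0.094×5.3 + 0.0539×31 + 0.026×18 + 0.08×20 = 4.237 kJ/s.
Handling time per unit search time: 0.094×39 + 0.0539×26 + 0.026×30 + 0.08×20 = 7.447.
Rate = 4.237/(1 + 7.447) = 0.5016 kJ/s.

0.50 kJ/s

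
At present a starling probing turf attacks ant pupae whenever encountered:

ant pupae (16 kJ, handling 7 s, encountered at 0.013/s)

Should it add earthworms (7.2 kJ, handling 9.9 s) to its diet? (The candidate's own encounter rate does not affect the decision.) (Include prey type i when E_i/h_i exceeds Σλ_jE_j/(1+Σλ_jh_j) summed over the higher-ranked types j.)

Yes

Current rate: (0.013×16)/(1 + 0.013×7) = 0.1907 kJ/s.
Profitability of earthworms: 7.2/9.9 = 0.7273 kJ/s.
Since 0.7273 > R, including earthworms increases the long-run rate.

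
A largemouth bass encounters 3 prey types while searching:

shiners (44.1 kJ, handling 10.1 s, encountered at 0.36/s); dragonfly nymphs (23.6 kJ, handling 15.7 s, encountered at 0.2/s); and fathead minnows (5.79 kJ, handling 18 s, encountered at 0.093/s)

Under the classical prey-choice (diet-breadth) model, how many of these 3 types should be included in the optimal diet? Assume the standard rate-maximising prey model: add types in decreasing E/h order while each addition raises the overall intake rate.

Rank by E/h (kJ/s): shiners 4.37, dragonfly nymphs 1.5, fathead minnows 0.322. Include each in turn until the next type's E/h falls below the running intake rate.
Rate on top 1: 3.425. dragonfly nymphs: 1.5 < 3.425 → exclude; stop.
Optimal diet: shiners — 1 of 3 types.

1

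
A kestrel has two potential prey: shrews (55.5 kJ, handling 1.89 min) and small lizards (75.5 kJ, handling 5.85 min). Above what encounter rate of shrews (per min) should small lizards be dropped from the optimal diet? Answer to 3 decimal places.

0.415 per min

The zero-one rule: include small lizards iff E₂/h₂ > λE₁/(1+λh₁). Equality gives the switch point.
λE₁h₂ = E₂ + λE₂h₁ ⇒ λ = E₂/(E₁h₂ − E₂h₁) = 75.5/(324.7 − 142.7) = 0.4149 per min.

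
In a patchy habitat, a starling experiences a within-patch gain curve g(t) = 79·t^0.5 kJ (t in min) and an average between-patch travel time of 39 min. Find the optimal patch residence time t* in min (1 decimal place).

By the marginal value theorem, leave when the instantaneous gain rate g'(t) equals the habitat-wide average g(t)/(T + t).
g'(t) = 0.5·79·t^-0.5. Setting 0.5·79·t^-0.5 = 79·t^0.5/(39+t) gives 0.5(39+t) = t, so 0.50·t = 0.5×39.
t* = 0.5×39/0.50 = 39 min.

39.0 min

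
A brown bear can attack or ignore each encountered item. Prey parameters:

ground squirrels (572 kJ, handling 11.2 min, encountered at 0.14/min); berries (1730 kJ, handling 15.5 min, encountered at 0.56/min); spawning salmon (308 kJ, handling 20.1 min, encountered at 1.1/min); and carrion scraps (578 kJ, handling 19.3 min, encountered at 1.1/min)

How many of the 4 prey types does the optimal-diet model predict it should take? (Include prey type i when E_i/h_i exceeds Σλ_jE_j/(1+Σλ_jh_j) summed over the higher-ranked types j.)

E/h in descending order: berries 112, ground squirrels 51.1, carrion scraps 29.9, spawning salmon 15.3 kJ/min. The optimal diet is the largest prefix of this list for which every included type satisfies E_i/h_i > R on the types above it.
Rate on top 1: 100.1. ground squirrels: 51.1 < 100.1 → exclude; stop.
Optimal diet: berries — 1 of 4 types.

1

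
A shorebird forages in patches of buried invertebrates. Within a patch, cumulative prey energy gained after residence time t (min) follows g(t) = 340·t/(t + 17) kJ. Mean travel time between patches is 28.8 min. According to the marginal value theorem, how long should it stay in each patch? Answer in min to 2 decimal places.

22.13 min

Optimal t* satisfies g'(t*) = g(t*)/(T + t*).
g'(t) = 340·17/(t + 17)². Setting 340·17/(t+17)² = 340t/[(t+17)(28.8+t)] gives 17(28.8+t) = t(t+17), so t² = 17×28.8 = 489.6.
t* = √489.6 = 22.13 min.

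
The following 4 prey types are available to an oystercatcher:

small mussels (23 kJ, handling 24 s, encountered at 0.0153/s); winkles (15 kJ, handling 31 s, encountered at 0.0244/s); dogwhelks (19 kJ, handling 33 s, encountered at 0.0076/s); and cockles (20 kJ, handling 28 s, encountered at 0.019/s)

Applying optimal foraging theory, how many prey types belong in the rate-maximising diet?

4

E/h in descending order: small mussels 0.958, cockles 0.714, dogwhelks 0.576, winkles 0.484 kJ/s. The optimal diet is the largest prefix of this list for which every included type satisfies E_i/h_i > R on the types above it.
Rate on top 1: 0.2574. cockles: 0.714 > 0.2574 → include.
Rate on top 2: 0.3854. dogwhelks: 0.576 > 0.3854 → include.
Rate on top 3: 0.4076. winkles: 0.484 > 0.4076 → include.
Optimal diet: small mussels, cockles, dogwhelks, winkles — 4 of 4 types.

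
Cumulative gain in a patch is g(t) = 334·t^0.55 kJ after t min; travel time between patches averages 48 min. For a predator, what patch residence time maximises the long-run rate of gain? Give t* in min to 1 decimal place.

58.7 min

Maximise g(t)/(T+t): set derivative to zero → g'(t)(T+t) = g(t).
g'(t) = 0.55·334·t^-0.45. Setting 0.55·334·t^-0.45 = 334·t^0.55/(48+t) gives 0.55(48+t) = t, so 0.45·t = 0.55×48.
t* = 0.55×48/0.45 = 58.67 min.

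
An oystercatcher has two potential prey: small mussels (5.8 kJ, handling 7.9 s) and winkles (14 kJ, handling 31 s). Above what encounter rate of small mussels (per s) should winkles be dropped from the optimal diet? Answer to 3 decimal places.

0.202 per s

The zero-one rule: include winkles iff E₂/h₂ > λE₁/(1+λh₁). Equality gives the switch point.
λE₁h₂ = E₂ + λE₂h₁ ⇒ λ = E₂/(E₁h₂ − E₂h₁) = 14/(179.8 − 110.6) = 0.2023 per s.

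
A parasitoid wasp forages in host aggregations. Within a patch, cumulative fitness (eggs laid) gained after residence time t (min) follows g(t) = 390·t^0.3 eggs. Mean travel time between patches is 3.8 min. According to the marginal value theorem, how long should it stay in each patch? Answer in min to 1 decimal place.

1.6 min

Optimal t* satisfies g'(t*) = g(t*)/(T + t*).
g'(t) = 0.3·390·t^-0.7. Setting 0.3·390·t^-0.7 = 390·t^0.3/(3.8+t) gives 0.3(3.8+t) = t, so 0.70·t = 0.3×3.8.
t* = 0.3×3.8/0.70 = 1.629 min.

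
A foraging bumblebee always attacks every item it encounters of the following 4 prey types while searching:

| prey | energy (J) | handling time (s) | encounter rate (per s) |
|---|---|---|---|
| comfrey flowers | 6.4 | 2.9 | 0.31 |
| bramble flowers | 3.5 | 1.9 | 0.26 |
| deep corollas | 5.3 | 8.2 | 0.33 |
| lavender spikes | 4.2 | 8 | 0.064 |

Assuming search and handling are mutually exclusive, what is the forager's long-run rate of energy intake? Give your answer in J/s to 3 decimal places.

0.875 J/s

R = (0.31×6.4 + 0.26×3.5 + 0.33×5.3 + 0.064×4.2) / (1 + 0.31×2.9 + 0.26×1.9 + 0.33×8.2 + 0.064×8) = 4.912/5.611 = 0.8754 J/s.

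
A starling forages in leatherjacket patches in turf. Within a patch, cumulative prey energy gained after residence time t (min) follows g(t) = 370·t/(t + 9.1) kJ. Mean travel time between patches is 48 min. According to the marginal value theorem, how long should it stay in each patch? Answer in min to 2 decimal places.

20.90 min

Maximise g(t)/(T+t): set derivative to zero → g'(t)(T+t) = g(t).
g'(t) = 370·9.1/(t + 9.1)². Setting 370·9.1/(t+9.1)² = 370t/[(t+9.1)(48+t)] gives 9.1(48+t) = t(t+9.1), so t² = 9.1×48 = 436.8.
t* = √436.8 = 20.9 min.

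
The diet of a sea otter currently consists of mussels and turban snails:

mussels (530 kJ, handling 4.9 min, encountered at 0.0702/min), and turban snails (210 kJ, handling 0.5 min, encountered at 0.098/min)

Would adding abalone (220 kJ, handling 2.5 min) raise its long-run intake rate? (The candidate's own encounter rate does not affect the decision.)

Yes

Current rate: (0.0702×530 + 0.098×210)/(1 + 0.0702×4.9 + 0.098×0.5) = 41.48 kJ/min.
abalone: E/h = 220/2.5 = 88 kJ/min.
88 > 41.48, so adding abalone raises the average — include it.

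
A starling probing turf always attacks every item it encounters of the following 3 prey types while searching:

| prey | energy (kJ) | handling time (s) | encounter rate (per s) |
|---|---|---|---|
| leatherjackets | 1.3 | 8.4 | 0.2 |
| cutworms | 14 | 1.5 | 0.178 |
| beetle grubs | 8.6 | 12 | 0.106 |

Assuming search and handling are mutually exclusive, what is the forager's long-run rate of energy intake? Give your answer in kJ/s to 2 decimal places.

0.87 kJ/s

R = Σλ_iE_i / (1 + Σλ_ih_i)
Numerator: 0.2×1.3 + 0.178×14 + 0.106×8.6 = 3.664
Denominator: 1 + 0.2×8.4 + 0.178×1.5 + 0.106×12 = 4.219
R = 3.664/4.219 = 0.8684 kJ/s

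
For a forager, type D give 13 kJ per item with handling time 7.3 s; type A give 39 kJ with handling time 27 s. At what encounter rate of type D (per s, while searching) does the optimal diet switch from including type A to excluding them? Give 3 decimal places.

0.588 per s

The zero-one rule: include type A iff E₂/h₂ > λE₁/(1+λh₁). Equality gives the switch point.
λE₁h₂ = E₂ + λE₂h₁ ⇒ λ = E₂/(E₁h₂ − E₂h₁) = 39/(351 − 284.7) = 0.5882 per s.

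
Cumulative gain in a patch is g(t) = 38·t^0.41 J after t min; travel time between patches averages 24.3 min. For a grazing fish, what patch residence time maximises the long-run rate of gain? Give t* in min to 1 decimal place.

By the marginal value theorem, leave when the instantaneous gain rate g'(t) equals the habitat-wide average g(t)/(T + t).
g'(t) = 0.41·38·t^-0.59. Setting 0.41·38·t^-0.59 = 38·t^0.41/(24.3+t) gives 0.41(24.3+t) = t, so 0.59·t = 0.41×24.3.
t* = 0.41×24.3/0.59 = 16.89 min.

16.9 min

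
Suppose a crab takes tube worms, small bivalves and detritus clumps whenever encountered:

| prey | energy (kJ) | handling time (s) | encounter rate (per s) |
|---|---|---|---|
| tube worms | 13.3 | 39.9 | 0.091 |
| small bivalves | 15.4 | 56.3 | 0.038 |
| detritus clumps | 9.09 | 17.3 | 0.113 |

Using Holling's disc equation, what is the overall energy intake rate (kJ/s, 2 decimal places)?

Energy encountered per unit search time: 0.091×13.3 + 0.038×15.4 + 0.113×9.09 = 2.823 kJ/s.
Handling time per unit search time: 0.091×39.9 + 0.038×56.3 + 0.113×17.3 = 7.725.
Rate = 2.823/(1 + 7.725) = 0.3235 kJ/s.

0.32 kJ/s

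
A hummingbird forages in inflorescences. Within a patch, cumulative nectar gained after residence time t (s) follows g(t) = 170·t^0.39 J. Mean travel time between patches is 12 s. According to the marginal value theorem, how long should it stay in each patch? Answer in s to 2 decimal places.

7.67 s

By the marginal value theorem, leave when the instantaneous gain rate g'(t) equals the habitat-wide average g(t)/(T + t).
g'(t) = 0.39·170·t^-0.61. Setting 0.39·170·t^-0.61 = 170·t^0.39/(12+t) gives 0.39(12+t) = t, so 0.61·t = 0.39×12.
t* = 0.39×12/0.61 = 7.672 s.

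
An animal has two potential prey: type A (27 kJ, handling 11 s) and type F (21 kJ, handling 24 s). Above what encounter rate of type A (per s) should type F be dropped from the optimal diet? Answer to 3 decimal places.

0.050 per s

At the threshold, the rate on type A alone equals the profitability of type F: λ·27/(1 + λ·11) = 21/24 = 0.875.
Rearranging, λ(27 − 0.875×11) = 0.875, so λ = 0.875/17.38 = 0.05036 per s.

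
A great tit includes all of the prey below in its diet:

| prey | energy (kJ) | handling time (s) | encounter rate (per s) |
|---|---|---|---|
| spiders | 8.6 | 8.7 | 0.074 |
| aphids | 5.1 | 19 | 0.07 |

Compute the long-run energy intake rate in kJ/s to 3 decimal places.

0.334 kJ/s

R = Σλ_iE_i / (1 + Σλ_ih_i)
Numerator: 0.074×8.6 + 0.07×5.1 = 0.9934
Denominator: 1 + 0.074×8.7 + 0.07×19 = 2.974
R = 0.9934/2.974 = 0.3341 kJ/s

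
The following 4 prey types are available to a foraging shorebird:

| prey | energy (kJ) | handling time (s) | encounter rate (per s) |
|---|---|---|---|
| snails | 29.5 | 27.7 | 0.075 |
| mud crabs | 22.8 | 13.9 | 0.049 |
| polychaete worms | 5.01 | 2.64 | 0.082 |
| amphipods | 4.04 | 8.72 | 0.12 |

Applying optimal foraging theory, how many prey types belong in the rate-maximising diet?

E/h in descending order: polychaete worms 1.9, mud crabs 1.64, snails 1.06, amphipods 0.463 kJ/s. The optimal diet is the largest prefix of this list for which every included type satisfies E_i/h_i > R on the types above it.
Rate on top 1: 0.3377. mud crabs: 1.64 > 0.3377 → include.
Rate on top 2: 0.8052. snails: 1.06 > 0.8052 → include.
Rate on top 3: 0.941. amphipods: 0.463 < 0.941 → exclude; stop.
Optimal diet: polychaete worms, mud crabs, snails — 3 of 4 types.

3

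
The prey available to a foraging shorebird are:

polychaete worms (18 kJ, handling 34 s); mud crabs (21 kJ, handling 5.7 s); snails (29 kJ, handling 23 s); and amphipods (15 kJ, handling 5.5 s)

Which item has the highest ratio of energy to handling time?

mud crabs

In descending order of E/h:
mud crabs: 21/5.7 = 3.68 kJ/s
amphipods: 15/5.5 = 2.73 kJ/s
snails: 29/23 = 1.26 kJ/s
polychaete worms: 18/34 = 0.529 kJ/s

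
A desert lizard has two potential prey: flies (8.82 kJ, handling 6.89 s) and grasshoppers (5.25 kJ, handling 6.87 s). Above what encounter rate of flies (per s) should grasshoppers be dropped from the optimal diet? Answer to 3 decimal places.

0.215 per s

At the threshold, the rate on flies alone equals the profitability of grasshoppers: λ·8.82/(1 + λ·6.89) = 5.25/6.87 = 0.7642.
Rearranging, λ(8.82 − 0.7642×6.89) = 0.7642, so λ = 0.7642/3.555 = 0.215 per s.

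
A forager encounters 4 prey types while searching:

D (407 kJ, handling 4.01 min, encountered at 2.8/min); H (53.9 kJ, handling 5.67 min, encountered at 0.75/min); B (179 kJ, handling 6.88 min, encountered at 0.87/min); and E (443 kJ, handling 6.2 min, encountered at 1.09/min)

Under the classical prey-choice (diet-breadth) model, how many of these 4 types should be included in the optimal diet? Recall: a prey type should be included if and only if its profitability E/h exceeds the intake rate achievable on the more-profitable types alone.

1

E/h in descending order: D 101, E 71.5, B 26, H 9.51 kJ/min. The optimal diet is the largest prefix of this list for which every included type satisfies E_i/h_i > R on the types above it.
Rate on top 1: 93.2. E: 71.5 < 93.2 → exclude; stop.
Optimal diet: D — 1 of 4 types.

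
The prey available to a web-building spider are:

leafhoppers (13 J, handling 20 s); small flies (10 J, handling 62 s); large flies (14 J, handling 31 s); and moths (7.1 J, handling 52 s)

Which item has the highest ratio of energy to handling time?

leafhoppers

In descending order of E/h:
leafhoppers: 13/20 = 0.65 J/s
large flies: 14/31 = 0.452 J/s
small flies: 10/62 = 0.161 J/s
moths: 7.1/52 = 0.137 J/s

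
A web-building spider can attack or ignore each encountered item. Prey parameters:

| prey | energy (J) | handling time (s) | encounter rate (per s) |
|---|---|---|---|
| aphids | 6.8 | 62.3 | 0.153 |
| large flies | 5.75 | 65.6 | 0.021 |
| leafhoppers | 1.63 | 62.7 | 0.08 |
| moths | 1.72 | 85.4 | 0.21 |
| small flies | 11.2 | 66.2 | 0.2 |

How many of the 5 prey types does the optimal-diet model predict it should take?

E/h in descending order: small flies 0.169, aphids 0.109, large flies 0.0877, leafhoppers 0.026, moths 0.0201 J/s. The optimal diet is the largest prefix of this list for which every included type satisfies E_i/h_i > R on the types above it.
Rate on top 1: 0.1573. aphids: 0.109 < 0.1573 → exclude; stop.
Optimal diet: small flies — 1 of 5 types.

1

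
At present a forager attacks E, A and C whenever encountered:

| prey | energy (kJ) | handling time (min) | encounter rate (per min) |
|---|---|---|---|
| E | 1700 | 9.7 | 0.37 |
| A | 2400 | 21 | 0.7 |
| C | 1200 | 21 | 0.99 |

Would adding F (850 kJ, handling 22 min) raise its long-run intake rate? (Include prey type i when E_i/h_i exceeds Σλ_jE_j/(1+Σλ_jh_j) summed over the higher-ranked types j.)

On E, A and C alone, R = ΣλE/(1+Σλh) = 3497/40.08 = 87.25 kJ/min.
Profitability of F: 850/22 = 38.64 kJ/min.
38.64 < 87.25, so adding F would lower the average — exclude it.

No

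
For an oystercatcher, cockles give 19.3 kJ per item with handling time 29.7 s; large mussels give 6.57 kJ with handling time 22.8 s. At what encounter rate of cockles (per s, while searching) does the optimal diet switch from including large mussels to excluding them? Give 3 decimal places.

Drop large mussels once their profitability E₂/h₂ falls below the rate achievable on cockles alone: E₂/h₂ = λE₁/(1 + λh₁).
Solve for λ: λE₁h₂ = E₂(1 + λh₁) → λ(E₁h₂ − E₂h₁) = E₂ → λ = E₂/(E₁h₂ − E₂h₁).
λ = 6.57/(19.3×22.8 − 6.57×29.7) = 6.57/244.9 = 0.02683 per s.

0.027 per s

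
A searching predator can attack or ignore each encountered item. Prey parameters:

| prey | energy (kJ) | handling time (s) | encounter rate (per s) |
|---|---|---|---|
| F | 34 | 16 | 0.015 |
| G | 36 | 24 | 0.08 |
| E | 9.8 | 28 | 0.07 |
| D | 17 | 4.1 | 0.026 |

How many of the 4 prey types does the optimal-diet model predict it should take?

3

Profitabilities (E/h, kJ/s): D 4.15, F 2.12, G 1.5, E 0.35. Add prey in this order while the next type's profitability exceeds the intake rate on those already taken.
Rate on top 1: 0.3994. F: 2.12 > 0.3994 → include.
Rate on top 2: 0.707. G: 1.5 > 0.707 → include.
Rate on top 3: 1.173. E: 0.35 < 1.173 → exclude; stop.
Optimal diet: D, F, G — 3 of 4 types.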